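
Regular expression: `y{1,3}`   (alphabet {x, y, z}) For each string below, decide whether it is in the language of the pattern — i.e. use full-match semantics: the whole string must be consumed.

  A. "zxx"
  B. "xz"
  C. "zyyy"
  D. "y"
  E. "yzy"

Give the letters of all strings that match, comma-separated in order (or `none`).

A → no match — must start with "y"
B → no match — must start with "y"
C → no match — must start with "y"
D → match
E → no match

D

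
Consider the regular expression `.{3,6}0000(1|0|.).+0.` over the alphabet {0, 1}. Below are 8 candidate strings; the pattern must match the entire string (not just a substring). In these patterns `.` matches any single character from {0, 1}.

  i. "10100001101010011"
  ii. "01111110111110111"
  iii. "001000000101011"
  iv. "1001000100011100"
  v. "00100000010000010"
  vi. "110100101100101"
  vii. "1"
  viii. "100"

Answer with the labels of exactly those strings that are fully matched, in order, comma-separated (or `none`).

none

i → no match
ii → no match
iii → no match
iv → no match
v → no match
vi → no match
vii → no match
viii → no match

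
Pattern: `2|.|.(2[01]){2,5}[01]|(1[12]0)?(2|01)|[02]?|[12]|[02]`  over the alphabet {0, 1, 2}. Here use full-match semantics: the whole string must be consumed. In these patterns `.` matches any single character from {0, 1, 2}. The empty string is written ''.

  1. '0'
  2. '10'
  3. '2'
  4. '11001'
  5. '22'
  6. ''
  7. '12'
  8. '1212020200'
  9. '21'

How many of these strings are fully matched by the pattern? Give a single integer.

5

1 → match
2 → no match
3 → match
4 → match
5 → no match
6 → match
7 → no match
8 → match
9 → no match
Total matched: 5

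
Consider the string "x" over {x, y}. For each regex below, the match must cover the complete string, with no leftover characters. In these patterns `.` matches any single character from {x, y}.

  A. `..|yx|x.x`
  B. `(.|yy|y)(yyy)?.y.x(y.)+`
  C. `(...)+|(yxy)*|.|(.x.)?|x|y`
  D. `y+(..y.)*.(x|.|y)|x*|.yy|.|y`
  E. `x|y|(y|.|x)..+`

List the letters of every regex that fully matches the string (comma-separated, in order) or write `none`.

A → no match
B → no match
C → match
D → match
E → match

C, D, E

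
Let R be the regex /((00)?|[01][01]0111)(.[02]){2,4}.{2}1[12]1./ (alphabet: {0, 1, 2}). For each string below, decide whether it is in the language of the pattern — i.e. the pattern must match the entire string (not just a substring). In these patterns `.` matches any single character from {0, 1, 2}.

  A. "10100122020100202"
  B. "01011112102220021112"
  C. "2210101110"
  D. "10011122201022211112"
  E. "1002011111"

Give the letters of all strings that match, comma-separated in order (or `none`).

B, C, D, E

A → no match
B → match
C → match
D → match
E → match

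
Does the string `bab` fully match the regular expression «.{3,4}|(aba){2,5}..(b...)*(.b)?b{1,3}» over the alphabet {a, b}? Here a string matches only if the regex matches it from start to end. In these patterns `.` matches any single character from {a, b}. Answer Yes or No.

Yes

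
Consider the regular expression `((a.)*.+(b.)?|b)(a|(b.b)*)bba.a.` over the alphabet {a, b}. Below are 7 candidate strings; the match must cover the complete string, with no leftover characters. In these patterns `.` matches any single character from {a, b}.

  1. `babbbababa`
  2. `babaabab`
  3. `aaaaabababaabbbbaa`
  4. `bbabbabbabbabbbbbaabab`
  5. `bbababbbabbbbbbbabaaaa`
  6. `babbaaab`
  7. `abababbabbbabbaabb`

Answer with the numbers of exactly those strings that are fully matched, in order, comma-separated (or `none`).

1. `babbbababa` → no match
2. `babaabab` → no match
3 → no match
4 → no match
5 → no match
6. `babbaaab` → match
7 → no match

6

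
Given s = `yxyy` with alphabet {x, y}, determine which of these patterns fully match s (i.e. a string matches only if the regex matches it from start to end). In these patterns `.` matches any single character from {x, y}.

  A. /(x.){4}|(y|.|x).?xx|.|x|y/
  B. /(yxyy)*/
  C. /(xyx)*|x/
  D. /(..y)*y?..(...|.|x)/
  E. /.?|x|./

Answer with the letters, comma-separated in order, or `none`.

A → no match
B → match
C → no match
D → match
E → no match

B, D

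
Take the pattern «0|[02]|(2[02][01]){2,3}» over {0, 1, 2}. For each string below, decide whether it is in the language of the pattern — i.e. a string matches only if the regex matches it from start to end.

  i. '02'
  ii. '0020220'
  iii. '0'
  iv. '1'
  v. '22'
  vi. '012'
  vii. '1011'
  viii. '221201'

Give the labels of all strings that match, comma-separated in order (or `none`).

i → no match
ii → no match
iii → match
iv → no match
v → no match
vi → no match
vii → no match
viii → match

iii, viii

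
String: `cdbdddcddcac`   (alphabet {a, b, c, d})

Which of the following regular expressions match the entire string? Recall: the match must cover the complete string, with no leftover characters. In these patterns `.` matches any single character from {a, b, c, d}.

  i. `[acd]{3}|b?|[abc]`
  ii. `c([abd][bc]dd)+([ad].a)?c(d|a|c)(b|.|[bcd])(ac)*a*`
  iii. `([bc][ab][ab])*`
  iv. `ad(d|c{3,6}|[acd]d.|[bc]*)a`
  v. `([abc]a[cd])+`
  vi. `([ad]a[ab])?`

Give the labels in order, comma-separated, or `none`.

ii

i → no match
ii → match
iii → no match
iv → no match — must start with `ad`
v → no match
vi → no match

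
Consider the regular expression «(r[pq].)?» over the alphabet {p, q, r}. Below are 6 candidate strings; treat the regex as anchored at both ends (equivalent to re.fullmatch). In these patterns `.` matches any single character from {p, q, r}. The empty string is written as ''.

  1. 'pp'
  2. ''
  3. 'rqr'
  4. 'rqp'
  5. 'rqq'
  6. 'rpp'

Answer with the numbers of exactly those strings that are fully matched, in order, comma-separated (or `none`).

1 → no match
2 → match
3 → match
4 → match
5 → match
6 → match

2, 3, 4, 5, 6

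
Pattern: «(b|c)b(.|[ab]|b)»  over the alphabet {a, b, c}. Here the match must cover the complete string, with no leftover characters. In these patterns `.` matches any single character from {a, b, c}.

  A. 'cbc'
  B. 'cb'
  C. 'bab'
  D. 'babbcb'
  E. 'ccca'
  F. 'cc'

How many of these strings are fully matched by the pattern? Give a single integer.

1

A → match
B → no match
C → no match
D → no match
E → no match
F → no match
Total matched: 1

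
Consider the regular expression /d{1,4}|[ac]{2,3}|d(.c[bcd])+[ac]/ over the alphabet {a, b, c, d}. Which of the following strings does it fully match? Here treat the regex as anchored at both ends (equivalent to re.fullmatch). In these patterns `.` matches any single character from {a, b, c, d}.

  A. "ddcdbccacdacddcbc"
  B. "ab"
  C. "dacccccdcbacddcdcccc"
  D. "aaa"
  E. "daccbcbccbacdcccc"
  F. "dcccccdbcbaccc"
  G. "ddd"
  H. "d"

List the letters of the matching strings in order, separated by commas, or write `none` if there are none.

A, C, D, E, F, G, H

A → match
B → no match
C → match
D → match
E → match
F → match
G → match
H → match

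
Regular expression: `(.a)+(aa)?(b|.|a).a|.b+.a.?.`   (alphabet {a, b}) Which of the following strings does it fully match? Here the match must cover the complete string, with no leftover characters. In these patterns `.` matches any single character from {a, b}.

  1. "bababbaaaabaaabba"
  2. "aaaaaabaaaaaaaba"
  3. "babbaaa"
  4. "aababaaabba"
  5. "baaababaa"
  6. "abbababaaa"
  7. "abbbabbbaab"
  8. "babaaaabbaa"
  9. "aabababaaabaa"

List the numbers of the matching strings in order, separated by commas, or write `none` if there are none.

4, 5, 9

1 → no match
2 → no match
3 → no match
4 → match
5 → match
6 → no match
7 → no match
8 → no match
9 → match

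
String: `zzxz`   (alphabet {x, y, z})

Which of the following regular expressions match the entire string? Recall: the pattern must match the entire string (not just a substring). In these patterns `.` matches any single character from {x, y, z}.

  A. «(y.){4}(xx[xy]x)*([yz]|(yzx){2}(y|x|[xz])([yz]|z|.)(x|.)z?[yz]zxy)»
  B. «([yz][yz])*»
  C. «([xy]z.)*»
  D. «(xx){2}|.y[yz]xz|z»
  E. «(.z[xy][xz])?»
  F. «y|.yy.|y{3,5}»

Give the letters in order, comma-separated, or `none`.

E

A → no match — must start with `y`
B → no match
C → no match
D → no match
E → match
F → no match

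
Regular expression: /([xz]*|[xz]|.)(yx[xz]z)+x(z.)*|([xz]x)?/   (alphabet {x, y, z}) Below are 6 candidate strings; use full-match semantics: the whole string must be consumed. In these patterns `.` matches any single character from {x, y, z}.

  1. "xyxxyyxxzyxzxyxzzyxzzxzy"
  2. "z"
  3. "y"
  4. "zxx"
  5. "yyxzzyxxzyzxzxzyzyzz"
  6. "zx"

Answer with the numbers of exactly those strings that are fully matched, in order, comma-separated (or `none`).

1 → no match
2 → no match
3 → no match
4 → no match
5 → no match
6 → match

6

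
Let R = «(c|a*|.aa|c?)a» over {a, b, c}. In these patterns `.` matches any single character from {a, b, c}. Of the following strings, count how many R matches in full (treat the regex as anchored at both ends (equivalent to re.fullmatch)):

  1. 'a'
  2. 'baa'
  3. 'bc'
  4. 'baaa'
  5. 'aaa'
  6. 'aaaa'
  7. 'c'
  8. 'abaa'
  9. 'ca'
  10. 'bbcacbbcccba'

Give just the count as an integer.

5

1 → match
2 → no match
3 → no match — must end with 'a'
4 → match
5 → match
6 → match
7 → no match — must end with 'a'
8 → no match
9 → match
10 → no match
Total matched: 5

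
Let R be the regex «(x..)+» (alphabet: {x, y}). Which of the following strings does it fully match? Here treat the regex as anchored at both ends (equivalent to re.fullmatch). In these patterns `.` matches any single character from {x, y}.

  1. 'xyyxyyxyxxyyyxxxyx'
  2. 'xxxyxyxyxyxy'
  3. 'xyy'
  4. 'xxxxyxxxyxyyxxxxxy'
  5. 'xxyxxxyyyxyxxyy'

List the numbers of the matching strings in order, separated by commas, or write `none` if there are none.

1 → no match
2 → no match
3 → match
4 → match
5 → no match

3, 4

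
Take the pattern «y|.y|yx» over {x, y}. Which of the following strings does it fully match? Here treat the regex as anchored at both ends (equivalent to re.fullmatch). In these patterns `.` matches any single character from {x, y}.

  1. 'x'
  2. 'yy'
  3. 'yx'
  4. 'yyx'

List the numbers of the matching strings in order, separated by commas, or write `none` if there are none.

2, 3

1. 'x' → no match
2. 'yy' → match
3. 'yx' → match
4. 'yyx' → no match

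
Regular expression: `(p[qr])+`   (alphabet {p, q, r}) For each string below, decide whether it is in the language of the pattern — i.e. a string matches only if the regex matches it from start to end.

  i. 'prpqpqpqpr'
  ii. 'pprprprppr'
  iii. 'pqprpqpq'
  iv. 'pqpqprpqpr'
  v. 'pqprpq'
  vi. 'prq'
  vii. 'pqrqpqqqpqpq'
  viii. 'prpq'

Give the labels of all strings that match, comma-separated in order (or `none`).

i → match
ii → no match
iii → match
iv → match
v → match
vi → no match
vii → no match
viii → match

i, iii, iv, v, viii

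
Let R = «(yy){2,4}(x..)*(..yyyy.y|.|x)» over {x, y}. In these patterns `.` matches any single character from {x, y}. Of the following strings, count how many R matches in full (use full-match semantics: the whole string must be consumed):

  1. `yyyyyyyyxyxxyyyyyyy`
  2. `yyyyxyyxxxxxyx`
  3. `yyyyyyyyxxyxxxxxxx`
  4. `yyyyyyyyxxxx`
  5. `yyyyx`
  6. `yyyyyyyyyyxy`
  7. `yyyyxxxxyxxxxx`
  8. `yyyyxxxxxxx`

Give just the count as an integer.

8

1 → match
2 → match
3 → match
4 → match
5 → match
6 → match
7 → match
8 → match
Total matched: 8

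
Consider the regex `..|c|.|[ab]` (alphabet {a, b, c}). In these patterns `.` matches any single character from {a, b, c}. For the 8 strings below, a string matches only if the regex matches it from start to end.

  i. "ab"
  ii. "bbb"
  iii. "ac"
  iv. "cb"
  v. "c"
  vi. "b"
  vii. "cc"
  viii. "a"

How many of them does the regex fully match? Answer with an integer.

i → match
ii → no match
iii → match
iv → match
v → match
vi → match
vii → match
viii → match
Total matched: 7

7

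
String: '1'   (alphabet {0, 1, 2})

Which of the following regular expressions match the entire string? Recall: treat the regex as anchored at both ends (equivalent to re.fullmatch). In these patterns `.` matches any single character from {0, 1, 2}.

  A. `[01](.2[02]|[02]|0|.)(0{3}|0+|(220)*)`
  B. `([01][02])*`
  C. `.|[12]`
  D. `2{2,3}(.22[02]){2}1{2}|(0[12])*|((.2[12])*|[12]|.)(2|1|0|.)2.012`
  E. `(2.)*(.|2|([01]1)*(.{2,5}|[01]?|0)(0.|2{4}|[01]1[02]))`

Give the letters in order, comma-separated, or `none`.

C, E

A → no match
B → no match
C → match
D → no match
E → match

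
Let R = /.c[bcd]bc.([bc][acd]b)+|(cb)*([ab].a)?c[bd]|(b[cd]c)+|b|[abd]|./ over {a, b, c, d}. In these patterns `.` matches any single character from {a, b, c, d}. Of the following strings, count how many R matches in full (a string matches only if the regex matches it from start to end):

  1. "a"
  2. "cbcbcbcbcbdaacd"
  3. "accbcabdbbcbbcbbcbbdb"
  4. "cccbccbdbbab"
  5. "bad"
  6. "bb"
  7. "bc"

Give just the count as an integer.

3

1 → match
2 → no match
3 → match
4 → match
5 → no match
6 → no match
7 → no match
Total matched: 3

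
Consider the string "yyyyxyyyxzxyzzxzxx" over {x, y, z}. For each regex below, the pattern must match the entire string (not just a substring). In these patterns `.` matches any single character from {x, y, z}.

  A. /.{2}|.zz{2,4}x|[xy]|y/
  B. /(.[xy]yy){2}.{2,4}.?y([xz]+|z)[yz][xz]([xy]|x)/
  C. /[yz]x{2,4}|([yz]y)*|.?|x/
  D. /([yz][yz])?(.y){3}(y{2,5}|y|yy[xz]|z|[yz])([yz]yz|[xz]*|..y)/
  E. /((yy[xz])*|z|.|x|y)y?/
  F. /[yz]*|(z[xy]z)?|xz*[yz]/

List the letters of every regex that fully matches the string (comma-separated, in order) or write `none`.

B

A → no match
B → match
C → no match
D → no match
E → no match
F → no match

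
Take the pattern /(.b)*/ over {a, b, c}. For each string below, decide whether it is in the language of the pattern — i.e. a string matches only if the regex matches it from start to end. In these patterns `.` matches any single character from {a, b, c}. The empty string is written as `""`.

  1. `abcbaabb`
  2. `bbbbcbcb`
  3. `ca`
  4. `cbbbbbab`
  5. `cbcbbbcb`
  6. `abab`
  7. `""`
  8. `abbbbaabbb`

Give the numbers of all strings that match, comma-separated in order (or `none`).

2, 4, 5, 6, 7

1 → no match
2 → match
3 → no match
4 → match
5 → match
6 → match
7 → match
8 → no match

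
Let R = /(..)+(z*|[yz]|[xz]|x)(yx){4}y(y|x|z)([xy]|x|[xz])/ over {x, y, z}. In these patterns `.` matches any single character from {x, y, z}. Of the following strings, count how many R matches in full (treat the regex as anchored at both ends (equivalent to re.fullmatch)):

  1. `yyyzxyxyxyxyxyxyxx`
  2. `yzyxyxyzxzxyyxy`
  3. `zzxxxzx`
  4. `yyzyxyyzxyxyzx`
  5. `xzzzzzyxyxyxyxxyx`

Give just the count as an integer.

1 → match
2 → no match
3 → no match
4 → no match
5 → no match
Total matched: 1

1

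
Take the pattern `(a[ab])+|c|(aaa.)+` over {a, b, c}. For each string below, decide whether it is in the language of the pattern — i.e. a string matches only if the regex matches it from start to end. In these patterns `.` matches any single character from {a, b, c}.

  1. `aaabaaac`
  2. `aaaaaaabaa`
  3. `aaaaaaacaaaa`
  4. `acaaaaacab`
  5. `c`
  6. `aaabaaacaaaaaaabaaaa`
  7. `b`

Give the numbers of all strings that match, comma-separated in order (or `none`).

1 → match
2 → match
3 → match
4 → no match
5 → match
6 → match
7 → no match

1, 2, 3, 5, 6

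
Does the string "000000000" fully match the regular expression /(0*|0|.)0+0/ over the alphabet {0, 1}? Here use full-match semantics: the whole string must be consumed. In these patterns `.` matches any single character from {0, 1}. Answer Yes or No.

Yes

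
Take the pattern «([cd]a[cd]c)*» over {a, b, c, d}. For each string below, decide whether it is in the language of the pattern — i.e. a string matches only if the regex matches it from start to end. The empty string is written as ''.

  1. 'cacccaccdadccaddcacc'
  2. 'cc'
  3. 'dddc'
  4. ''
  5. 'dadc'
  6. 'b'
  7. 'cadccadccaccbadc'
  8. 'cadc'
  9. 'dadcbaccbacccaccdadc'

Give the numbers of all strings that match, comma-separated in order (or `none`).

4, 5, 8

1 → no match
2 → no match
3 → no match
4 → match
5 → match
6 → no match
7 → no match
8 → match
9 → no match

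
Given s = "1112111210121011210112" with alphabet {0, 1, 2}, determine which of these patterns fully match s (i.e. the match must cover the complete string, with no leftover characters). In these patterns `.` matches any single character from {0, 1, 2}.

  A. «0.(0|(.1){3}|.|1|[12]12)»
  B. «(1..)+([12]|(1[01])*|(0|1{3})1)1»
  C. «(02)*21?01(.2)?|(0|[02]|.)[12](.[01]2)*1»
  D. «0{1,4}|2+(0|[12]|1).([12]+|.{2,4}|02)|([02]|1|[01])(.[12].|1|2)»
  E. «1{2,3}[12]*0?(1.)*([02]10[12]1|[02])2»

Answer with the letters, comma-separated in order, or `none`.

A → no match — must start with "0"
B → no match — must end with "1"
C → no match
D → no match
E → match

E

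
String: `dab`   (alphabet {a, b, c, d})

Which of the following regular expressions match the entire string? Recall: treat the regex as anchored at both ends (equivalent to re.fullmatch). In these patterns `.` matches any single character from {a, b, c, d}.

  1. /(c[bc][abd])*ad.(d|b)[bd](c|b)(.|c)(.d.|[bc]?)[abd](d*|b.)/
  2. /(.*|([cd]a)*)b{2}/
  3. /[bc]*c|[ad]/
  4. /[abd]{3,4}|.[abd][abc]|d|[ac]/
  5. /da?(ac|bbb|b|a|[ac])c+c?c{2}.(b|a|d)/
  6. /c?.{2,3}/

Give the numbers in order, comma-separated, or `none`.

4, 6

1 → no match
2 → no match
3 → no match
4 → match
5 → no match
6 → match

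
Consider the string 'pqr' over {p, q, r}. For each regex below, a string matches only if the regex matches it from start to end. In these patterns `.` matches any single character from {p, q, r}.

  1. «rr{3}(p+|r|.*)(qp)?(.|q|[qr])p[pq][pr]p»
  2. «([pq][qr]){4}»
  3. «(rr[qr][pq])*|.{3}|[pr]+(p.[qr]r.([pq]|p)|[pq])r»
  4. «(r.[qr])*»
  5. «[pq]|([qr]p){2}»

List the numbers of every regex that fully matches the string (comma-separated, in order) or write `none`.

3

1 → no match — must start with 'rr'
2 → no match
3 → match
4 → no match
5 → no match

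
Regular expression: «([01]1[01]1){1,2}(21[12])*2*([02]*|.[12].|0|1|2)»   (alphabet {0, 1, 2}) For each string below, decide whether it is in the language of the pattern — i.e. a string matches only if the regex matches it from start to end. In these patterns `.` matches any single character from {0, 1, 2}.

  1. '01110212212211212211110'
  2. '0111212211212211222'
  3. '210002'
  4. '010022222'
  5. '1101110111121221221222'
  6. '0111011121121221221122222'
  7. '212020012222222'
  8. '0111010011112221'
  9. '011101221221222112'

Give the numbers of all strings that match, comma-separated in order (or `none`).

1 → no match
2 → match
3 → no match
4 → no match
5 → no match
6 → match
7 → no match
8 → no match
9 → no match

2, 6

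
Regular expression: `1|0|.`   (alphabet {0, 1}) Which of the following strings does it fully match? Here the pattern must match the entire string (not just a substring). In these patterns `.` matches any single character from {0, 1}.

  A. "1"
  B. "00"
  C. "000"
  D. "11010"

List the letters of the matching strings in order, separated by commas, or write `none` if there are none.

A → match
B → no match
C → no match
D → no match

A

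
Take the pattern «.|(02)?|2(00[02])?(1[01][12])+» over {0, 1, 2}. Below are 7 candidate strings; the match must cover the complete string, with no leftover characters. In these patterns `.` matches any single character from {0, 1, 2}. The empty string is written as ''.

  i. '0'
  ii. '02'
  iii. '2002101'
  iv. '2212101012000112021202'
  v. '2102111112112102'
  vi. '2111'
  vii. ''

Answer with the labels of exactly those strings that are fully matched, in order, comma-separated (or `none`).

i → match
ii → match
iii → match
iv → no match
v → match
vi → match
vii → match

i, ii, iii, v, vi, vii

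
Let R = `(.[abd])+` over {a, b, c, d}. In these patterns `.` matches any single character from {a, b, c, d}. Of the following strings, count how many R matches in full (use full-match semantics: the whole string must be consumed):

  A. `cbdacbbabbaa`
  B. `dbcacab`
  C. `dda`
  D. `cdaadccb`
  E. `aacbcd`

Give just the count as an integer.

A → match
B → no match
C → no match
D → no match
E → match
Total matched: 2

2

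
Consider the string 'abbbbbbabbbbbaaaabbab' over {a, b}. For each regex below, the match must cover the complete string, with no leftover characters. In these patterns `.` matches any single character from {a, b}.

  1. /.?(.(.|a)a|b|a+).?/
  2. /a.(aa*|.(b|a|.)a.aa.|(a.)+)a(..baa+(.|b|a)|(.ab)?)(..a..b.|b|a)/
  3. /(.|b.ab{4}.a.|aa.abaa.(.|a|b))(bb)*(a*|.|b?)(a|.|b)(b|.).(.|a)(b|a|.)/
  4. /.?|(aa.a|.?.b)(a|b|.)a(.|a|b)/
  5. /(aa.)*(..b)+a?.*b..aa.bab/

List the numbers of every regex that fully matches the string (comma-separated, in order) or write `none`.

1 → no match
2 → no match
3 → no match
4 → no match
5 → match

5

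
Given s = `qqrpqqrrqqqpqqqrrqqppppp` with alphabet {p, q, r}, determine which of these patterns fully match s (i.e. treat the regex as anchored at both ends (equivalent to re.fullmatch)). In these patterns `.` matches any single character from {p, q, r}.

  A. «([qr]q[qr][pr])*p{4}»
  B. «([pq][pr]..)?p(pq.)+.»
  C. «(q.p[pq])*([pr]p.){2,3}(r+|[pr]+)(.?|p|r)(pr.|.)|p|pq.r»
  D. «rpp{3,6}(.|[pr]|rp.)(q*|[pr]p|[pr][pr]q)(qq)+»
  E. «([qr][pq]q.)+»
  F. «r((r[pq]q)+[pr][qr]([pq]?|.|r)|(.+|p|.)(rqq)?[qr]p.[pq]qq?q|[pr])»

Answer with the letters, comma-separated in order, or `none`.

A

A → match
B → no match
C → no match
D → no match — must start with `rpp`
E → no match
F → no match — must start with `r`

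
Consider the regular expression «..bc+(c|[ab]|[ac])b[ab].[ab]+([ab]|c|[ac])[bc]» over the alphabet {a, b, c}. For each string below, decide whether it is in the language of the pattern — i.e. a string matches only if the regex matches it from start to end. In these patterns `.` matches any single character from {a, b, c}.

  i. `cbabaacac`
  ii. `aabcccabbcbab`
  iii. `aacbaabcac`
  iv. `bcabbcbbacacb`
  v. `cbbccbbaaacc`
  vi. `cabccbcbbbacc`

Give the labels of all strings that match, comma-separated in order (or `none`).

ii, v

i → no match
ii → match
iii → no match
iv → no match
v → match
vi → no match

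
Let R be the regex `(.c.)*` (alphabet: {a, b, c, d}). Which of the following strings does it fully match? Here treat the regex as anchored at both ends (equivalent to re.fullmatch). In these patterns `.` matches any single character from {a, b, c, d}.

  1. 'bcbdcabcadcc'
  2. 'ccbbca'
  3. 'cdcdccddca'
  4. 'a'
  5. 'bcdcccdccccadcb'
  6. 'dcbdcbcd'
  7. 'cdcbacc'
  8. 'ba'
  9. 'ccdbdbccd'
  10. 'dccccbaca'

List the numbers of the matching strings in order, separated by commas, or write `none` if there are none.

1. 'bcbdcabcadcc' → match
2. 'ccbbca' → match
3. 'cdcdccddca' → no match
4. 'a' → no match
5 → match
6. 'dcbdcbcd' → no match
7. 'cdcbacc' → no match
8. 'ba' → no match
9. 'ccdbdbccd' → no match
10. 'dccccbaca' → match

1, 2, 5, 10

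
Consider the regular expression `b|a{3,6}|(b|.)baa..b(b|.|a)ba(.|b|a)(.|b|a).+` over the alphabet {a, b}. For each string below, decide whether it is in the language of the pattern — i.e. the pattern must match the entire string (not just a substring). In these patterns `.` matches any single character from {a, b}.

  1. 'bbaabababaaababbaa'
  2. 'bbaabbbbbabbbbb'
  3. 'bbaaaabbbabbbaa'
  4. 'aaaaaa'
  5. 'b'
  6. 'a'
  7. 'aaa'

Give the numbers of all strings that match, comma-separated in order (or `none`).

1, 2, 3, 4, 5, 7

1 → match
2 → match
3 → match
4 → match
5 → match
6 → no match
7 → match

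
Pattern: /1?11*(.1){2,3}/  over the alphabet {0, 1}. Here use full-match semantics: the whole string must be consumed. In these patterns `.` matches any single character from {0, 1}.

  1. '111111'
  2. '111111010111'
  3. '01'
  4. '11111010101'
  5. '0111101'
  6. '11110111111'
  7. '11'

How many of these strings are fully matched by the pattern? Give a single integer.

1 → match
2 → match
3 → no match
4 → match
5 → no match
6 → no match
7 → no match
Total matched: 3

3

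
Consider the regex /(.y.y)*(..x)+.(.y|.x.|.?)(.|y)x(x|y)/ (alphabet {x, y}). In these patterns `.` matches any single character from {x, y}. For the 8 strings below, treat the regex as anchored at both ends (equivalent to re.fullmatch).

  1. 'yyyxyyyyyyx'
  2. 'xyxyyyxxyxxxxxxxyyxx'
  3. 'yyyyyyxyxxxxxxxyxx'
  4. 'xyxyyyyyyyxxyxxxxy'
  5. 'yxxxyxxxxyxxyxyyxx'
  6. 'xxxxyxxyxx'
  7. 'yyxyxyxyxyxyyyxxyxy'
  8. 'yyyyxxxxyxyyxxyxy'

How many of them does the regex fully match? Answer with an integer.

1 → no match
2 → match
3 → match
4 → match
5 → match
6 → match
7 → match
8 → match
Total matched: 7

7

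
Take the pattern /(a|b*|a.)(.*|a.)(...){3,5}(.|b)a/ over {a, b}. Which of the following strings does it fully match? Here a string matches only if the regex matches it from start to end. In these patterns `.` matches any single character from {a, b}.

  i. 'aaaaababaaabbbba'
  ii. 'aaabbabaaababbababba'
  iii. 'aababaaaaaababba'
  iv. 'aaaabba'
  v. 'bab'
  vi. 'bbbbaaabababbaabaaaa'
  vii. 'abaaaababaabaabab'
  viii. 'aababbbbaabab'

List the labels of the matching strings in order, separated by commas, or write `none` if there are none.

i → match
ii → match
iii → match
iv → no match
v → no match — must end with 'a'
vi → match
vii → no match — must end with 'a'
viii → no match — must end with 'a'

i, ii, iii, vi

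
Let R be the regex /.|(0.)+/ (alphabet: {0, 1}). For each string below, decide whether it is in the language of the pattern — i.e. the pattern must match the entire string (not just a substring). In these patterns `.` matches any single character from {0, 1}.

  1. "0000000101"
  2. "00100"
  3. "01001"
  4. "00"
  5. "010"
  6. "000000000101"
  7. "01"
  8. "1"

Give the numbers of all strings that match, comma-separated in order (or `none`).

1, 4, 6, 7, 8

1 → match
2 → no match
3 → no match
4 → match
5 → no match
6 → match
7 → match
8 → match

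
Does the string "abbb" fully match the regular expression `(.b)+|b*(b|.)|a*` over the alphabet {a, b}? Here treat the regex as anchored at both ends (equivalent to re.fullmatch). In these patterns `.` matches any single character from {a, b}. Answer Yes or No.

Yes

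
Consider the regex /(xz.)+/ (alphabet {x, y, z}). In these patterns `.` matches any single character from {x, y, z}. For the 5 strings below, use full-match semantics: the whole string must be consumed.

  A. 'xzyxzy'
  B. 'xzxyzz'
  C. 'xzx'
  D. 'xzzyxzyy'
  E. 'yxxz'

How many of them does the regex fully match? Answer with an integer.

2

A → match
B → no match
C → match
D → no match
E → no match — must start with 'xz'
Total matched: 2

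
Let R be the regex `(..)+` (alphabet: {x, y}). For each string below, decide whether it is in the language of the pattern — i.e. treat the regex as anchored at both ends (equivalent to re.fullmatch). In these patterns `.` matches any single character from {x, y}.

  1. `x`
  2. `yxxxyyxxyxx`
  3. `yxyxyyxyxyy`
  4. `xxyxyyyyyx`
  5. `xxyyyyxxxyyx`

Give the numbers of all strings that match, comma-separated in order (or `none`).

4, 5

1 → no match
2 → no match
3 → no match
4 → match
5 → match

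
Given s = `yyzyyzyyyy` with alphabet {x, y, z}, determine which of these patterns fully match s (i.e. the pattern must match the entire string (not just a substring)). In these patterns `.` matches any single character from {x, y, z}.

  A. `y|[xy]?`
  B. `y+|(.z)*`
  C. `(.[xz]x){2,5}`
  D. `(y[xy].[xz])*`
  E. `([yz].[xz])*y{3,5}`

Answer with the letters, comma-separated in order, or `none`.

A → no match
B → no match
C → no match — must end with `x`
D → no match
E → match

E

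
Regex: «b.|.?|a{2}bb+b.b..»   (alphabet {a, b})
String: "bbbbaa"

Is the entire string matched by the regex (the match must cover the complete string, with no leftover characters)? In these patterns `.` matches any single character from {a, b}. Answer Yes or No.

No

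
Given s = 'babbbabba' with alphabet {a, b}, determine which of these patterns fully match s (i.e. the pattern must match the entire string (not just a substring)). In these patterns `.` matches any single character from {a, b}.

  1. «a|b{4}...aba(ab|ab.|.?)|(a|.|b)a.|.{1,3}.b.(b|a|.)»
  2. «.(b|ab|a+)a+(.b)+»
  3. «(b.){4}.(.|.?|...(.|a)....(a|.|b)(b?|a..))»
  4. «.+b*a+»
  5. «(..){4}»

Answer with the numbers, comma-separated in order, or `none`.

3, 4

1 → no match
2 → no match — must end with 'b'
3 → match
4 → match
5 → no match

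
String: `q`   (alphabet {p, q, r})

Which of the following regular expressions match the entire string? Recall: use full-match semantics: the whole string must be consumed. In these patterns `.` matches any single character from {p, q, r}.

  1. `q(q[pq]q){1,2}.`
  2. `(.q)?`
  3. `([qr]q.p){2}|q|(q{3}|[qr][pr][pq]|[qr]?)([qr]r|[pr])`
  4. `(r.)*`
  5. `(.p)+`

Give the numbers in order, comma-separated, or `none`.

3

1 → no match — must start with `qq`
2 → no match
3 → match
4 → no match
5 → no match — must end with `p`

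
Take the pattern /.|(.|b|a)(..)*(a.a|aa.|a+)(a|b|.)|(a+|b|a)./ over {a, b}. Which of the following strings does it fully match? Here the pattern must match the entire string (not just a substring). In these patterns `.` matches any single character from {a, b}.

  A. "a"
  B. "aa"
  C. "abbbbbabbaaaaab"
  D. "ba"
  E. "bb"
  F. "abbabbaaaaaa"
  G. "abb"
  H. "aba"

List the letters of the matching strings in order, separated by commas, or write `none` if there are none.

A, B, C, D, E, F

A → match
B → match
C → match
D → match
E → match
F → match
G → no match
H → no match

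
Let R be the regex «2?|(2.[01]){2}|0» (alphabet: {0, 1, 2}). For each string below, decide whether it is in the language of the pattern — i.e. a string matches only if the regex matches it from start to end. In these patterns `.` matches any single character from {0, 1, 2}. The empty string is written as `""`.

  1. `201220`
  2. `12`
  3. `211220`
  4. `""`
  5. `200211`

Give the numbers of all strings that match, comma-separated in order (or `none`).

1, 3, 4, 5

1. `201220` → match
2. `12` → no match
3. `211220` → match
4. `""` → match
5. `200211` → match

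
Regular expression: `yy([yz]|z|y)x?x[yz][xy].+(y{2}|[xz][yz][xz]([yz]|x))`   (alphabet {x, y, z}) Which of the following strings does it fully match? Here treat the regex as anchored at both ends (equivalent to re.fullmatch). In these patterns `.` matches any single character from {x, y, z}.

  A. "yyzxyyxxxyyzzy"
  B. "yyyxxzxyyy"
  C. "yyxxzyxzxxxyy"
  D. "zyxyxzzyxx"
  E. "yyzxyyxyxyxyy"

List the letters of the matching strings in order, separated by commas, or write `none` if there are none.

A → no match
B → match
C → no match
D → no match — must start with "yy"
E → match

B, E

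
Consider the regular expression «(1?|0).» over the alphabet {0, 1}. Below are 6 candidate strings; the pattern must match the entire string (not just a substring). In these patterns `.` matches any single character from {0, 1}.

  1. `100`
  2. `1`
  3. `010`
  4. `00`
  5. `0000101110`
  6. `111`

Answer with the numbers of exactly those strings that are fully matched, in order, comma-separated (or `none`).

2, 4

1 → no match
2 → match
3 → no match
4 → match
5 → no match
6 → no match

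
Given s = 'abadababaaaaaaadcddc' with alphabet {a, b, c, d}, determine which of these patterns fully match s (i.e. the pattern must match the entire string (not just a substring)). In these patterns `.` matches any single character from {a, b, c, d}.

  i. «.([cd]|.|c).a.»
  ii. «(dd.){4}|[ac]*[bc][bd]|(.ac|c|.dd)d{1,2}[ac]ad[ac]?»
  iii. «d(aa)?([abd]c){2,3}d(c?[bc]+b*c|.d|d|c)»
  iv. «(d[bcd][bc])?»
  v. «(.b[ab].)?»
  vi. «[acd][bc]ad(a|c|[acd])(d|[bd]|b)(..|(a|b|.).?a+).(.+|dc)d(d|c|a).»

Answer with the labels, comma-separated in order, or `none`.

i → no match
ii → no match
iii → no match — must start with 'd'
iv → no match
v → no match
vi → match

vi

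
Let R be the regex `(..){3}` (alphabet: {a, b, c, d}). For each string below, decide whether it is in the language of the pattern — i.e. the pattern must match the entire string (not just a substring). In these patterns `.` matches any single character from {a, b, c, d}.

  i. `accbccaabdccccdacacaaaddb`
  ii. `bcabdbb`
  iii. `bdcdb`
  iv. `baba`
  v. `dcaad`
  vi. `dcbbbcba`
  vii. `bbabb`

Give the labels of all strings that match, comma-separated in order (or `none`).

i → no match
ii → no match
iii → no match
iv → no match
v → no match
vi → no match
vii → no match

none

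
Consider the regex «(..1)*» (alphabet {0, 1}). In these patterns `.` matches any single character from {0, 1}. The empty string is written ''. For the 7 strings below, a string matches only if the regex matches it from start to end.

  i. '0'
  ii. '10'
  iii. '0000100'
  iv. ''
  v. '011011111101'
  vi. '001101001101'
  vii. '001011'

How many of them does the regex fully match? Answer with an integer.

i → no match
ii → no match
iii → no match
iv → match
v → match
vi → match
vii → match
Total matched: 4

4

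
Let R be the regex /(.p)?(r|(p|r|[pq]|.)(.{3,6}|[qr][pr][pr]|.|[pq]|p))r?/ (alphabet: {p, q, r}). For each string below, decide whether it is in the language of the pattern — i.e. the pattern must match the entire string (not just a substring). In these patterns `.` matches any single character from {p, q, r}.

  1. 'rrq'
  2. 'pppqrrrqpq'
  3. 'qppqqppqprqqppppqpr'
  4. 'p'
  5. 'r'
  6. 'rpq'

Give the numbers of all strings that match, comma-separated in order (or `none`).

1 → no match
2 → no match
3 → no match
4 → no match
5 → match
6 → no match

5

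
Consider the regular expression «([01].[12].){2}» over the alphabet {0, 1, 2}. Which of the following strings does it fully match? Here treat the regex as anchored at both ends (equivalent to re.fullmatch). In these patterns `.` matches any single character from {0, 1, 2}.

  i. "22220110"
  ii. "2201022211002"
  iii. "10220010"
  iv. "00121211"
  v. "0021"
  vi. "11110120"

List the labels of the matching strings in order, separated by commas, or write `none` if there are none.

i → no match
ii → no match
iii → match
iv → match
v → no match
vi → match

iii, iv, vi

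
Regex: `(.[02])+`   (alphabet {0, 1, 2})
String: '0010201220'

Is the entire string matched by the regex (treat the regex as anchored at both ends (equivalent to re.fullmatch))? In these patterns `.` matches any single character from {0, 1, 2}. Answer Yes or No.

Yes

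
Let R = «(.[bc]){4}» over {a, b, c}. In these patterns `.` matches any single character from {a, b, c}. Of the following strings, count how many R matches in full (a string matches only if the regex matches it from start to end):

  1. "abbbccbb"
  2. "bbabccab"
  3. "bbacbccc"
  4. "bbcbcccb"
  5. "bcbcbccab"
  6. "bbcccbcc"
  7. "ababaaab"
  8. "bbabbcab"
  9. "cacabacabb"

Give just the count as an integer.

1 → match
2 → match
3 → match
4 → match
5 → no match
6 → match
7 → no match
8 → match
9 → no match
Total matched: 6

6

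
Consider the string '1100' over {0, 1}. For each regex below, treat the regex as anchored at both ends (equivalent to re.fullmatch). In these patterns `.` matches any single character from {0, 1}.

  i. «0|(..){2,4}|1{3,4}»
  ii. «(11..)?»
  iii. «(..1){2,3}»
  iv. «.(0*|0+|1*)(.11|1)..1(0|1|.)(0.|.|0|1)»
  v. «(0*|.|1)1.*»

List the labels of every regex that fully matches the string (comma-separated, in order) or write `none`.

i → match
ii → match
iii → no match — must end with '1'
iv → no match
v → match

i, ii, v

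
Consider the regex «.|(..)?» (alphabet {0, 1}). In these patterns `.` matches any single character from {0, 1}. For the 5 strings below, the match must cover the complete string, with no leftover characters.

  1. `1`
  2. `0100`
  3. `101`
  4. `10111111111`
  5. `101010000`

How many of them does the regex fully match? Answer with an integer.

1

1 → match
2 → no match
3 → no match
4 → no match
5 → no match
Total matched: 1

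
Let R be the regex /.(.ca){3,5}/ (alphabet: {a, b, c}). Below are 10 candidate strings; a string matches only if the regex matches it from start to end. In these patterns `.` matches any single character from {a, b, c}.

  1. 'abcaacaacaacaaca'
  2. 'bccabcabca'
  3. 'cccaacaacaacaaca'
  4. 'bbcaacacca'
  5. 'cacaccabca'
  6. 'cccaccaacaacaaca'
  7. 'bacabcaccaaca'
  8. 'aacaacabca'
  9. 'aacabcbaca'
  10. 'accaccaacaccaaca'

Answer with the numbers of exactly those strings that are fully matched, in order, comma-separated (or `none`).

1, 2, 3, 4, 5, 6, 7, 8, 10

1 → match
2. 'bccabcabca' → match
3 → match
4. 'bbcaacacca' → match
5. 'cacaccabca' → match
6 → match
7 → match
8. 'aacaacabca' → match
9. 'aacabcbaca' → no match
10 → match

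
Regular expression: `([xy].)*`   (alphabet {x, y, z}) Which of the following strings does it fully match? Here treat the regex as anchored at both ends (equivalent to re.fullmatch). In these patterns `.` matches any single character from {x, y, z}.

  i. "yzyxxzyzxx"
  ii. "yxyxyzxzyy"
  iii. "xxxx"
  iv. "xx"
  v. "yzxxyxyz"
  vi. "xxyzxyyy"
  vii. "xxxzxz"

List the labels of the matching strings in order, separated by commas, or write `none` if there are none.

i, ii, iii, iv, v, vi, vii

i → match
ii → match
iii → match
iv → match
v → match
vi → match
vii → match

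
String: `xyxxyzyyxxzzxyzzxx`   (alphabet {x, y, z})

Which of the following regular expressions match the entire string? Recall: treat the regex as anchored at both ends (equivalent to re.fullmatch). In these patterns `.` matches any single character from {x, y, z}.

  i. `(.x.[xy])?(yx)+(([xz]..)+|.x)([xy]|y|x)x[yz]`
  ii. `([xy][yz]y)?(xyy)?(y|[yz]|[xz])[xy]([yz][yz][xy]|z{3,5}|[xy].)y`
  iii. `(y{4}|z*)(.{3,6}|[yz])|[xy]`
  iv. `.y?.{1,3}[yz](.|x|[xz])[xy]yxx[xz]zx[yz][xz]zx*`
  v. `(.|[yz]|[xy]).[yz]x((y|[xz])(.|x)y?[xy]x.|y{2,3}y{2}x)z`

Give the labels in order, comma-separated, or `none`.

iv

i → no match
ii → no match — must end with `y`
iii → no match
iv → match
v → no match — must end with `z`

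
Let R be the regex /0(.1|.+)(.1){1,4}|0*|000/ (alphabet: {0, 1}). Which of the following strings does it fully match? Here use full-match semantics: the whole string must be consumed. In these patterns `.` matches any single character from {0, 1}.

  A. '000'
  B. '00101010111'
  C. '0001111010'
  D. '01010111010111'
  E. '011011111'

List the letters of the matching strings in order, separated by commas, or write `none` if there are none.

A → match
B → match
C → no match
D → match
E → match

A, B, D, E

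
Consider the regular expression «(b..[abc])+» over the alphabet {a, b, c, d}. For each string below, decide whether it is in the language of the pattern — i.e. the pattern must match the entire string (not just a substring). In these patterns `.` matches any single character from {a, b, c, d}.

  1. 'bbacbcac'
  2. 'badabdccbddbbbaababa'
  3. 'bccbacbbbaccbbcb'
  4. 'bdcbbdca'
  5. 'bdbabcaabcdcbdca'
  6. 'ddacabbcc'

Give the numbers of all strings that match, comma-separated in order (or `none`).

1, 2, 4, 5

1 → match
2 → match
3 → no match
4 → match
5 → match
6 → no match — must start with 'b'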